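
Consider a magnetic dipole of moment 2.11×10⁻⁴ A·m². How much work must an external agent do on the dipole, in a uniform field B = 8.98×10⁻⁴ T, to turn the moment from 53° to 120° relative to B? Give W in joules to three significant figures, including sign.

W ≈ 2.09×10⁻⁷ J

W_ext = ΔU = −mB cosθ₂ + mB cosθ₁ = mB(cosθ₁ − cosθ₂).
W = (2.11×10⁻⁴)(8.98×10⁻⁴)·(cos53° − cos120°) = (1.895×10⁻⁷)·(+1.1018) = 2.088×10⁻⁷ J.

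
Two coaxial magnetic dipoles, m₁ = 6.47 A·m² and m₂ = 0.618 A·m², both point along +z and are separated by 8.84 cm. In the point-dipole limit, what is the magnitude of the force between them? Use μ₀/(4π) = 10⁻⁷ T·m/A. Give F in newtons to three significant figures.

On-axis B of dipole 1: B = (μ₀/4π)·2m₁/r³. Force on dipole 2: F = m₂·dB/dr.
dB/dr = −(μ₀/4π)·6m₁/r⁴, so |F| = (μ₀/4π)·6m₁m₂/r⁴.
F = 6(10⁻⁷)(6.47)(0.618)/(0.0884)⁴ = 0.03929 N.

F ≈ 0.0393 N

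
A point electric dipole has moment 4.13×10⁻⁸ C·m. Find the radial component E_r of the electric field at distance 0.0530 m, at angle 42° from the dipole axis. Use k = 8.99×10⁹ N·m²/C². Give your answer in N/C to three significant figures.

E_r ≈ 3.71×10⁶ N/C

For a dipole, E_r = (2kp cosθ)/r³.
kp/r³ = (8.99×10⁹)(4.13×10⁻⁸)/(0.0530)³ = 2.494×10⁶ N/C.
E_r = 2·2.494×10⁶·cos42° = 3.707×10⁶ N/C.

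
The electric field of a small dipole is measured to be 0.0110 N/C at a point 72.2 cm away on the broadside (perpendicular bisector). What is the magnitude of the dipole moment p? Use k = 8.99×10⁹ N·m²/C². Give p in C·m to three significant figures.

p ≈ 4.61×10⁻¹³ C·m

In the equatorial plane E = kp/r³, so p = Er³/(k).
p = (0.0110)·(0.722)³ / (8.99×10⁹) = 4.605×10⁻¹³ C·m.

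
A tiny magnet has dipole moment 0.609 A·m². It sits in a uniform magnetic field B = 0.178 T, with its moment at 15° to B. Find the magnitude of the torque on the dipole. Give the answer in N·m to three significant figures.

Torque on a magnetic dipole: τ = mB sinθ.
τ = (0.609)(0.178)·sin15° = 0.02806 N·m.

τ ≈ 0.0281 N·m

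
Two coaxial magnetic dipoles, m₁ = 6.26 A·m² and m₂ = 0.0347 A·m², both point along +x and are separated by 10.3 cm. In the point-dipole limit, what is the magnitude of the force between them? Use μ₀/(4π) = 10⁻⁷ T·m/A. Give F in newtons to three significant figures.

On-axis B of dipole 1: B = (μ₀/4π)·2m₁/r³. Force on dipole 2: F = m₂·dB/dr.
dB/dr = −(μ₀/4π)·6m₁/r⁴, so |F| = (μ₀/4π)·6m₁m₂/r⁴.
F = 6(10⁻⁷)(6.26)(0.0347)/(0.103)⁴ = 0.001158 N.

F ≈ 0.00116 N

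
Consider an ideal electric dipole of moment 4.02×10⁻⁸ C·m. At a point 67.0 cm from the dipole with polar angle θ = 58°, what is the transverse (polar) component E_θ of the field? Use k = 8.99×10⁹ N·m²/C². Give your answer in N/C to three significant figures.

For a dipole, E_θ = (kp sinθ)/r³.
kp/r³ = (8.99×10⁹)(4.02×10⁻⁸)/(0.670)³ = 1202 N/C.
E_θ = 1202·sin58° = 1019 N/C.

E_θ ≈ 1020 N/C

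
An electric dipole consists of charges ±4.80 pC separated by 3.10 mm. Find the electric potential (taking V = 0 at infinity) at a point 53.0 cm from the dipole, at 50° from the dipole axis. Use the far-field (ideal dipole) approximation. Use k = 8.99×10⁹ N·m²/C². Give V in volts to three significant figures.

Dipole moment p = qd = (4.80×10⁻¹² C)(0.00310 m) = 1.488×10⁻¹⁴ C·m.
The dipole potential is V = kp cosθ / r².
V = (8.99×10⁹)(1.488×10⁻¹⁴)·cos50° / (0.530)² = 3.061×10⁻⁴ V.

V ≈ 3.06×10⁻⁴ V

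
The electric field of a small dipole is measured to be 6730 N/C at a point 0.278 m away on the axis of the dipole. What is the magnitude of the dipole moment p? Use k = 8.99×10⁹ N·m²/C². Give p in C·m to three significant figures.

p ≈ 8.04×10⁻⁹ C·m

On axis E = 2kp/r³, so p = Er³/(2k).
p = (6730)·(0.278)³ / (2·8.99×10⁹) = 8.042×10⁻⁹ C·m.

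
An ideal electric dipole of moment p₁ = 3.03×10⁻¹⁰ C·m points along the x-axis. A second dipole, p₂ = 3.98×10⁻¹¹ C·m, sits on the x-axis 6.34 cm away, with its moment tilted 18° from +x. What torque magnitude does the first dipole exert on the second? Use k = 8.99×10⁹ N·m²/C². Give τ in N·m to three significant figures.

τ ≈ 2.63×10⁻⁷ N·m

The second dipole sits on the axis of the first, so the field there is axial: E₁ = 2kp₁/r³ along +x.
E₁ = 2(8.99×10⁹)(3.03×10⁻¹⁰)/(0.0634)³ = 2.138×10⁴ N/C.
Torque on the second dipole: τ = p₂ E₁ sinθ.
τ = (3.98×10⁻¹¹)(2.138×10⁴)·sin18° = 2.629×10⁻⁷ N·m.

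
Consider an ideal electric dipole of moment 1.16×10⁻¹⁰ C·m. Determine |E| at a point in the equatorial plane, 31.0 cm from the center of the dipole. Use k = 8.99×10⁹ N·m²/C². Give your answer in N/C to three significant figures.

In the equatorial plane E = kp/r³.
E = (8.99×10⁹)(1.16×10⁻¹⁰) / (0.310)³ = 35.01 N/C.

E ≈ 35.0 N/C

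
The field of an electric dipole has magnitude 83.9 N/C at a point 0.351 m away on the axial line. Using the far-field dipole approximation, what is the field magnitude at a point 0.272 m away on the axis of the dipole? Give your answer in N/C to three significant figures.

Dipole fields scale as 1/r³ in the far field; the geometry is the same at both points.
E₂ = E₁ · (r₁/r₂)³ = 83.9 · (0.351/0.272)³.
(r₁/r₂)³ = (1.29)³ = 2.149.
E₂ ≈ 180.3 N/C.

E ≈ 180 N/C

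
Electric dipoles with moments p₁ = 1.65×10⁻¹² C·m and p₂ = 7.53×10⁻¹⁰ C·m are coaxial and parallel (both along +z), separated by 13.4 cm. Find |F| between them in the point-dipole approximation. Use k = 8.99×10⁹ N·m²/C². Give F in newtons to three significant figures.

F ≈ 2.08×10⁻⁷ N

On-axis field of dipole 1 at distance r: E = 2kp₁/r³. Force on dipole 2 is F = p₂·dE/dr (gradient along axis).
dE/dr = −6kp₁/r⁴, so |F| = 6kp₁p₂/r⁴ (attractive for aligned moments).
F = 6(8.99×10⁹)(1.65×10⁻¹²)(7.53×10⁻¹⁰)/(0.134)⁴ = 2.079×10⁻⁷ N.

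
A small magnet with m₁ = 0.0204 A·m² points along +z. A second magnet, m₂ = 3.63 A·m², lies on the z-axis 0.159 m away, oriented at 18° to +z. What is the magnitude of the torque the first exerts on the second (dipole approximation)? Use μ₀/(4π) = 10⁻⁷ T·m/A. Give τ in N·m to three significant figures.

τ ≈ 1.14×10⁻⁶ N·m

Dipole B is on the axis of dipole A, so B₁ there is axial: B₁ = (μ₀/4π)·2m₁/r³ along +z.
B₁ = 2(10⁻⁷)(0.0204)/(0.159)³ = 1.015×10⁻⁶ T.
τ = m₂ B₁ sinθ.
τ = (3.63)(1.015×10⁻⁶)·sin18° = 1.139×10⁻⁶ N·m.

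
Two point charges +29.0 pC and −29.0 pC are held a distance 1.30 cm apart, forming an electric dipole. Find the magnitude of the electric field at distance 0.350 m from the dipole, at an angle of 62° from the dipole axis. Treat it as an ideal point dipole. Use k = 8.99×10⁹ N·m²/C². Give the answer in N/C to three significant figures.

E ≈ 0.102 N/C

Dipole moment p = qd = (2.90×10⁻¹¹ C)(0.0130 m) = 3.77×10⁻¹³ C·m.
At angle θ the dipole field magnitude is E = (kp/r³)·√(1 + 3cos²θ).
kp/r³ = (8.99×10⁹)(3.77×10⁻¹³) / (0.350)³ = 0.07905 N/C.
√(1 + 3cos²62°) = √(1 + 3·0.2204) = √1.6612 ≈ 1.2889.
E ≈ 0.07905 × 1.289 = 0.1019 N/C.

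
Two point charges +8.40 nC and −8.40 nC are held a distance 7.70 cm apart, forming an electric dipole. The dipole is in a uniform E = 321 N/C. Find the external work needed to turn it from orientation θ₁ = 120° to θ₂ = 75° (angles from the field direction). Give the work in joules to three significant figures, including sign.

Dipole moment p = qd = (8.40×10⁻⁹ C)(0.0770 m) = 6.468×10⁻¹⁰ C·m.
W_ext = ΔU = U(θ₂) − U(θ₁) = −pE cosθ₂ − (−pE cosθ₁) = pE(cosθ₁ − cosθ₂).
W = (6.468×10⁻¹⁰)(321)·(cos120° − cos75°) = (2.076×10⁻⁷)·(-0.7588) = -1.575×10⁻⁷ J.

W ≈ -1.58×10⁻⁷ J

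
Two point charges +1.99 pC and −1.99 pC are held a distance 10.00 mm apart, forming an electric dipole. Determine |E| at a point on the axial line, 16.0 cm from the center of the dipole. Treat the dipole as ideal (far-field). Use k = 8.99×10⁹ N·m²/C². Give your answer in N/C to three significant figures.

Dipole moment p = qd = (1.99×10⁻¹² C)(0.0100 m) = 1.99×10⁻¹⁴ C·m.
On the dipole axis E = 2kp/r³.
E = 2·(8.99×10⁹)(1.99×10⁻¹⁴) / (0.160)³ = 0.08735 N/C.

E ≈ 0.0874 N/C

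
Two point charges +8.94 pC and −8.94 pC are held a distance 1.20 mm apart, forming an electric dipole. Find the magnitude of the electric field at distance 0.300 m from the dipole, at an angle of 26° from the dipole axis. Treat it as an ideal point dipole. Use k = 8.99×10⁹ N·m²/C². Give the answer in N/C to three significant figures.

E ≈ 0.00661 N/C

Dipole moment p = qd = (8.94×10⁻¹² C)(0.00120 m) = 1.073×10⁻¹⁴ C·m.
At angle θ the dipole field magnitude is E = (kp/r³)·√(1 + 3cos²θ).
kp/r³ = (8.99×10⁹)(1.073×10⁻¹⁴) / (0.300)³ = 0.003573 N/C.
√(1 + 3cos²26°) = √(1 + 3·0.8078) = √3.4235 ≈ 1.8503.
E ≈ 0.003573 × 1.850 = 0.006610 N/C.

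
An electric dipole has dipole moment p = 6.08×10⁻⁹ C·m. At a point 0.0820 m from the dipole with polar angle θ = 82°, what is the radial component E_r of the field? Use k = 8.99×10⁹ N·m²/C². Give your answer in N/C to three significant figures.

For a dipole, E_r = (2kp cosθ)/r³.
kp/r³ = (8.99×10⁹)(6.08×10⁻⁹)/(0.0820)³ = 9.913×10⁴ N/C.
E_r = 2·9.913×10⁴·cos82° = 2.759×10⁴ N/C.

E_r ≈ 2.76×10⁴ N/C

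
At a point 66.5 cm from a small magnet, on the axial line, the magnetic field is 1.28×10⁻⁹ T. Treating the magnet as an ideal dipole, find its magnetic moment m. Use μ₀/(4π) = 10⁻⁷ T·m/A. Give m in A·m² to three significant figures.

m ≈ 0.00188 A·m²

On axis B = (μ₀/4π)·2m/r³, so m = Br³·4π/(μ₀·2).
m = (1.28×10⁻⁹)·(0.665)³ / (2·10⁻⁷) = 0.001882 A·m².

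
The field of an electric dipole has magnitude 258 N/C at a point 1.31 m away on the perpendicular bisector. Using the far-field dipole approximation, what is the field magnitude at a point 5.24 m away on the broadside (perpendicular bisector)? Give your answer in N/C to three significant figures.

E ≈ 4.03 N/C

Dipole fields scale as 1/r³ in the far field; the geometry is the same at both points.
E₂ = E₁ · (r₁/r₂)³ = 258 · (1.31/5.24)³.
(r₁/r₂)³ = (0.25)³ = 0.01562.
E₂ ≈ 4.031 N/C.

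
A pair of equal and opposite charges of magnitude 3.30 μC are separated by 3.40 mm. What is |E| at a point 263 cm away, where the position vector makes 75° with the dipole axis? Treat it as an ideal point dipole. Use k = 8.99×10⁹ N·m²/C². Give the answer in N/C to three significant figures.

E ≈ 6.08 N/C

Dipole moment p = qd = (3.30×10⁻⁶ C)(0.00340 m) = 1.122×10⁻⁸ C·m.
At angle θ the dipole field magnitude is E = (kp/r³)·√(1 + 3cos²θ).
kp/r³ = (8.99×10⁹)(1.122×10⁻⁸) / (2.63)³ = 5.545 N/C.
√(1 + 3cos²75°) = √(1 + 3·0.0670) = √1.2010 ≈ 1.0959.
E ≈ 5.545 × 1.096 = 6.076 N/C.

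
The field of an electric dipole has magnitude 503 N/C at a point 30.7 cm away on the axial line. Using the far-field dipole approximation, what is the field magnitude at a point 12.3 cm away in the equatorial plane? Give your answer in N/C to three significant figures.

Dipole fields scale as 1/r³ in the far field.
The axial field is twice the equatorial field at the same r, so the geometry factor is 1/2.
E₂ = E₁ · (1/2) · (r₁/r₂)³ = 503 · 0.5 · (30.7/12.3)³.
(r₁/r₂)³ = (2.496)³ = 15.55.
E₂ ≈ 3911 N/C.

E ≈ 3910 N/C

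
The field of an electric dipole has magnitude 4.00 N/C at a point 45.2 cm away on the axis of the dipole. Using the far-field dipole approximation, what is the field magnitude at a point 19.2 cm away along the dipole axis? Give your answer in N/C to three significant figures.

Dipole fields scale as 1/r³ in the far field; the geometry is the same at both points.
E₂ = E₁ · (r₁/r₂)³ = 4.00 · (45.2/19.2)³.
(r₁/r₂)³ = (2.354)³ = 13.05.
E₂ ≈ 52.19 N/C.

E ≈ 52.2 N/C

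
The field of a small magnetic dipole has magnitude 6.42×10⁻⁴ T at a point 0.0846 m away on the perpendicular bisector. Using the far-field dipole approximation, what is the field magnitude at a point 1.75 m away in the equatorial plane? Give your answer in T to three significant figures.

B ≈ 7.25×10⁻⁸ T

Dipole fields scale as 1/r³ in the far field; the geometry is the same at both points.
B₂ = B₁ · (r₁/r₂)³ = 6.42×10⁻⁴ · (0.0846/1.75)³.
(r₁/r₂)³ = (0.04834)³ = 0.000113.
B₂ ≈ 7.253×10⁻⁸ T.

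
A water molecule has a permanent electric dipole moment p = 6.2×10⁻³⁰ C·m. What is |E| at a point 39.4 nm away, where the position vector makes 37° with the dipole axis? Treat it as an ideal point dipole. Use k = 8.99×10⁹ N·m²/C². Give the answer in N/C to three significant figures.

E ≈ 1560 N/C

At angle θ the dipole field magnitude is E = (kp/r³)·√(1 + 3cos²θ).
kp/r³ = (8.99×10⁹)(6.20×10⁻³⁰) / (3.94×10⁻⁸)³ = 911.3 N/C.
√(1 + 3cos²37°) = √(1 + 3·0.6378) = √2.9135 ≈ 1.7069.
E ≈ 911.3 × 1.707 = 1555 N/C.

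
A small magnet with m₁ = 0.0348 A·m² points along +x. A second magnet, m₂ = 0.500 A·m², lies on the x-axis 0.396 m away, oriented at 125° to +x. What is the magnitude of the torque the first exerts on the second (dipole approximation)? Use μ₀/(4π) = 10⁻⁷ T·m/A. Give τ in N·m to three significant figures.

τ ≈ 4.59×10⁻⁸ N·m

Dipole B is on the axis of dipole A, so B₁ there is axial: B₁ = (μ₀/4π)·2m₁/r³ along +x.
B₁ = 2(10⁻⁷)(0.0348)/(0.396)³ = 1.121×10⁻⁷ T.
τ = m₂ B₁ sinθ.
τ = (0.500)(1.121×10⁻⁷)·sin125° = 4.590×10⁻⁸ N·m.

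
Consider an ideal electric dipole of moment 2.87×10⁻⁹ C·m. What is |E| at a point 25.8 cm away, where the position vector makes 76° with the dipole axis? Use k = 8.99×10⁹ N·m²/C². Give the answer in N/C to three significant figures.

E ≈ 1630 N/C

At angle θ the dipole field magnitude is E = (kp/r³)·√(1 + 3cos²θ).
kp/r³ = (8.99×10⁹)(2.87×10⁻⁹) / (0.258)³ = 1502 N/C.
√(1 + 3cos²76°) = √(1 + 3·0.0585) = √1.1756 ≈ 1.0842.
E ≈ 1502 × 1.084 = 1629 N/C.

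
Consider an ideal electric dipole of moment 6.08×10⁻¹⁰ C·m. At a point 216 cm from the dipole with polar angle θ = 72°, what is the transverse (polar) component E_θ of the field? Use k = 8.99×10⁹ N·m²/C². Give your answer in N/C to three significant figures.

For a dipole, E_θ = (kp sinθ)/r³.
kp/r³ = (8.99×10⁹)(6.08×10⁻¹⁰)/(2.16)³ = 0.5424 N/C.
E_θ = 0.5424·sin72° = 0.5158 N/C.

E_θ ≈ 0.516 N/C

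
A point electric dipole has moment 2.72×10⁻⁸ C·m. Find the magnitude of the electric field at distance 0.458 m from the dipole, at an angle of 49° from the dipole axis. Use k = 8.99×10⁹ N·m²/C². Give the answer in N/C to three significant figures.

E ≈ 3850 N/C

At angle θ the dipole field magnitude is E = (kp/r³)·√(1 + 3cos²θ).
kp/r³ = (8.99×10⁹)(2.72×10⁻⁸) / (0.458)³ = 2545 N/C.
√(1 + 3cos²49°) = √(1 + 3·0.4304) = √2.2912 ≈ 1.5137.
E ≈ 2545 × 1.514 = 3853 N/C.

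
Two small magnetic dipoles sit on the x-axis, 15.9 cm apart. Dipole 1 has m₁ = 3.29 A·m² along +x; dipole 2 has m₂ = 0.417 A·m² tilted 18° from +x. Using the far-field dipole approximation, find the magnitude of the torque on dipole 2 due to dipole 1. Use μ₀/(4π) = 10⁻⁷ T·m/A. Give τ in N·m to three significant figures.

τ ≈ 2.11×10⁻⁵ N·m

Dipole B is on the axis of dipole A, so B₁ there is axial: B₁ = (μ₀/4π)·2m₁/r³ along +x.
B₁ = 2(10⁻⁷)(3.29)/(0.159)³ = 1.637×10⁻⁴ T.
τ = m₂ B₁ sinθ.
τ = (0.417)(1.637×10⁻⁴)·sin18° = 2.109×10⁻⁵ N·m.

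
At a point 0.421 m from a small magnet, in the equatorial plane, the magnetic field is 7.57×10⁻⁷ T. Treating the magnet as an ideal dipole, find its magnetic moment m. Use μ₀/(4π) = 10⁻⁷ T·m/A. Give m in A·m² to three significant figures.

In the equatorial plane B = (μ₀/4π)·m/r³, so m = Br³·4π/(μ₀).
m = (7.57×10⁻⁷)·(0.421)³ / (10⁻⁷) = 0.5649 A·m².

m ≈ 0.565 A·m²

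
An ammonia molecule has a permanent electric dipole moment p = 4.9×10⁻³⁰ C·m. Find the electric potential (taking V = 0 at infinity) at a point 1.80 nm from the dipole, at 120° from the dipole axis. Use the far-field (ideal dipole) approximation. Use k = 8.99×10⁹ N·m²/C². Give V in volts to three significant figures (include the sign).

V ≈ -0.00680 V

The dipole potential is V = kp cosθ / r².
V = (8.99×10⁹)(4.90×10⁻³⁰)·cos120° / (1.80×10⁻⁹)² = -0.006798 V.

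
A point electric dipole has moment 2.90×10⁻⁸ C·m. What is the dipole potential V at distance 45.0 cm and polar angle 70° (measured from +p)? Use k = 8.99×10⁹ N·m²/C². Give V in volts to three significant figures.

V ≈ 440 V

The dipole potential is V = kp cosθ / r².
V = (8.99×10⁹)(2.90×10⁻⁸)·cos70° / (0.450)² = 440.3 V.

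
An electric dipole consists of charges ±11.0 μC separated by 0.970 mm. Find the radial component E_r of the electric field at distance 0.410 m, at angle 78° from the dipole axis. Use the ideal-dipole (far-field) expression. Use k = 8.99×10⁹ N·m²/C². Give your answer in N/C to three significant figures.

Dipole moment p = qd = (1.10×10⁻⁵ C)(9.70×10⁻⁴ m) = 1.067×10⁻⁸ C·m.
For a dipole, E_r = (2kp cosθ)/r³.
kp/r³ = (8.99×10⁹)(1.067×10⁻⁸)/(0.410)³ = 1392 N/C.
E_r = 2·1392·cos78° = 578.7 N/C.

E_r ≈ 579 N/C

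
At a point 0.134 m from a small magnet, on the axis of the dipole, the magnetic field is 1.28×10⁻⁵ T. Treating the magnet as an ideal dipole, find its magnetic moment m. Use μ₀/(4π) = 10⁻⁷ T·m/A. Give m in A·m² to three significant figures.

m ≈ 0.154 A·m²

On axis B = (μ₀/4π)·2m/r³, so m = Br³·4π/(μ₀·2).
m = (1.28×10⁻⁵)·(0.134)³ / (2·10⁻⁷) = 0.1540 A·m².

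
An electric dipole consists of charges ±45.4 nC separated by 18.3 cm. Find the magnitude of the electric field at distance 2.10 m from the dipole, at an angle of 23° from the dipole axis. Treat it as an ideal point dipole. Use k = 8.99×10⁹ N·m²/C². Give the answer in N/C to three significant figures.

Dipole moment p = qd = (4.54×10⁻⁸ C)(0.183 m) = 8.308×10⁻⁹ C·m.
At angle θ the dipole field magnitude is E = (kp/r³)·√(1 + 3cos²θ).
kp/r³ = (8.99×10⁹)(8.308×10⁻⁹) / (2.10)³ = 8.065 N/C.
√(1 + 3cos²23°) = √(1 + 3·0.8473) = √3.5420 ≈ 1.8820.
E ≈ 8.065 × 1.882 = 15.18 N/C.

E ≈ 15.2 N/C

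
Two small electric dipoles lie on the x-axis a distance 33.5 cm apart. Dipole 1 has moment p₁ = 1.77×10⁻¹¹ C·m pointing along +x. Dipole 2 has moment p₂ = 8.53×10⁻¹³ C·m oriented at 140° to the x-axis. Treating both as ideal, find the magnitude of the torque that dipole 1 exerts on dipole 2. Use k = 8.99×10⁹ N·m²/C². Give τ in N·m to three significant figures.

The second dipole sits on the axis of the first, so the field there is axial: E₁ = 2kp₁/r³ along +x.
E₁ = 2(8.99×10⁹)(1.77×10⁻¹¹)/(0.335)³ = 8.465 N/C.
Torque on the second dipole: τ = p₂ E₁ sinθ.
τ = (8.53×10⁻¹³)(8.465)·sin140° = 4.641×10⁻¹² N·m.

τ ≈ 4.64×10⁻¹² N·m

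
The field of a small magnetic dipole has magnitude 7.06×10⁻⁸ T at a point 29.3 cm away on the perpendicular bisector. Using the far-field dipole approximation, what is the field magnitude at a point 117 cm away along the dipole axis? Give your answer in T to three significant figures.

B ≈ 2.22×10⁻⁹ T

Dipole fields scale as 1/r³ in the far field.
The axial field is twice the equatorial field at the same r, so the geometry factor is 2/1.
B₂ = B₁ · (2/1) · (r₁/r₂)³ = 7.06×10⁻⁸ · 2 · (29.3/117)³.
(r₁/r₂)³ = (0.2504)³ = 0.01571.
B₂ ≈ 2.218×10⁻⁹ T.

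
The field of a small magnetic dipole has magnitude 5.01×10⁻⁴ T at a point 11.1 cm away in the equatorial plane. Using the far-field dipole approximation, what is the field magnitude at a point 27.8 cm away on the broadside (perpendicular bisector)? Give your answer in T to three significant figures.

Dipole fields scale as 1/r³ in the far field; the geometry is the same at both points.
B₂ = B₁ · (r₁/r₂)³ = 5.01×10⁻⁴ · (11.1/27.8)³.
(r₁/r₂)³ = (0.3993)³ = 0.06366.
B₂ ≈ 3.189×10⁻⁵ T.

B ≈ 3.19×10⁻⁵ T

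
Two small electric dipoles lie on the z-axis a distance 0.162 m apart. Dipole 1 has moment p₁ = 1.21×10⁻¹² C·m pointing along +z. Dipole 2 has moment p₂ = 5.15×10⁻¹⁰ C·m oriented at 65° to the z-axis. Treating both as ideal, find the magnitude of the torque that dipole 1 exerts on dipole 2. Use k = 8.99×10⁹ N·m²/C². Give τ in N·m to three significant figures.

τ ≈ 2.39×10⁻⁹ N·m

The second dipole sits on the axis of the first, so the field there is axial: E₁ = 2kp₁/r³ along +z.
E₁ = 2(8.99×10⁹)(1.21×10⁻¹²)/(0.162)³ = 5.117 N/C.
Torque on the second dipole: τ = p₂ E₁ sinθ.
τ = (5.15×10⁻¹⁰)(5.117)·sin65° = 2.388×10⁻⁹ N·m.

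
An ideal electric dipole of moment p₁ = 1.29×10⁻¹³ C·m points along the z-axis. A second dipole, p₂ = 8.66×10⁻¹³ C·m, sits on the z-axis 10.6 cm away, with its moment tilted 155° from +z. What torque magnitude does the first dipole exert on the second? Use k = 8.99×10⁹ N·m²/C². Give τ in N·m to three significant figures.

The second dipole sits on the axis of the first, so the field there is axial: E₁ = 2kp₁/r³ along +z.
E₁ = 2(8.99×10⁹)(1.29×10⁻¹³)/(0.106)³ = 1.947 N/C.
Torque on the second dipole: τ = p₂ E₁ sinθ.
τ = (8.66×10⁻¹³)(1.947)·sin155° = 7.127×10⁻¹³ N·m.

τ ≈ 7.13×10⁻¹³ N·m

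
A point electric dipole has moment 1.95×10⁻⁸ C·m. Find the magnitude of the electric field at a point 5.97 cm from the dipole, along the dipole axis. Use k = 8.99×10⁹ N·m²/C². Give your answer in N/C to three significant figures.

On the dipole axis E = 2kp/r³.
E = 2·(8.99×10⁹)(1.95×10⁻⁸) / (0.0597)³ = 1.648×10⁶ N/C.

E ≈ 1.65×10⁶ N/C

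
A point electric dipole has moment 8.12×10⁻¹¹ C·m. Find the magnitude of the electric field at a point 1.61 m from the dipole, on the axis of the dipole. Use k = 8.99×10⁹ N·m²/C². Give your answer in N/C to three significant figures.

E ≈ 0.350 N/C

On the dipole axis E = 2kp/r³.
E = 2·(8.99×10⁹)(8.12×10⁻¹¹) / (1.61)³ = 0.3498 N/C.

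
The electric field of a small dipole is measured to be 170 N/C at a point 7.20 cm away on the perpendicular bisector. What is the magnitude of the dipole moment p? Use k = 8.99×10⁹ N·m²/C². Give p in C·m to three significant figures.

In the equatorial plane E = kp/r³, so p = Er³/(k).
p = (170)·(0.0720)³ / (8.99×10⁹) = 7.058×10⁻¹² C·m.

p ≈ 7.06×10⁻¹² C·m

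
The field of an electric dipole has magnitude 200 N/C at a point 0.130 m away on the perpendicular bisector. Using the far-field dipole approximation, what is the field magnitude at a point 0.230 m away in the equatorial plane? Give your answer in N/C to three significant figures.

E ≈ 36.1 N/C

Dipole fields scale as 1/r³ in the far field; the geometry is the same at both points.
E₂ = E₁ · (r₁/r₂)³ = 200 · (0.130/0.230)³.
(r₁/r₂)³ = (0.5652)³ = 0.1806.
E₂ ≈ 36.11 N/C.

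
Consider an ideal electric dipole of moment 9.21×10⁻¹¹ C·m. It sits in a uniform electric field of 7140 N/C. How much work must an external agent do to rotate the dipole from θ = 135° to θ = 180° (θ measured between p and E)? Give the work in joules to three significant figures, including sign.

W ≈ 1.93×10⁻⁷ J

W_ext = ΔU = U(θ₂) − U(θ₁) = −pE cosθ₂ − (−pE cosθ₁) = pE(cosθ₁ − cosθ₂).
W = (9.21×10⁻¹¹)(7140)·(cos135° − cos180°) = (6.576×10⁻⁷)·(+0.2929) = 1.926×10⁻⁷ J.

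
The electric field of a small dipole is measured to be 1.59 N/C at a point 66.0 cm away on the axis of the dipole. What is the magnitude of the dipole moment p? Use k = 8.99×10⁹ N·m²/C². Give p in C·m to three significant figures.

p ≈ 2.54×10⁻¹¹ C·m

On axis E = 2kp/r³, so p = Er³/(2k).
p = (1.59)·(0.660)³ / (2·8.99×10⁹) = 2.542×10⁻¹¹ C·m.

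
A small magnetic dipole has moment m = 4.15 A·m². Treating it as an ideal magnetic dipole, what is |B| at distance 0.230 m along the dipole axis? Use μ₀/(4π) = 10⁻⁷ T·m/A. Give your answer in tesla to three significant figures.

On axis B = (μ₀/4π)·2m/r³.
B = 2·(10⁻⁷)·(4.15) / (0.230)³ = 6.822×10⁻⁵ T.

B ≈ 6.82×10⁻⁵ T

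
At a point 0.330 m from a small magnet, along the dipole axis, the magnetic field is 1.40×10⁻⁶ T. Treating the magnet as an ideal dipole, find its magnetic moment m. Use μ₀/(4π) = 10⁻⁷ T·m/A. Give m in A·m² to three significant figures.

On axis B = (μ₀/4π)·2m/r³, so m = Br³·4π/(μ₀·2).
m = (1.40×10⁻⁶)·(0.330)³ / (2·10⁻⁷) = 0.2516 A·m².

m ≈ 0.252 A·m²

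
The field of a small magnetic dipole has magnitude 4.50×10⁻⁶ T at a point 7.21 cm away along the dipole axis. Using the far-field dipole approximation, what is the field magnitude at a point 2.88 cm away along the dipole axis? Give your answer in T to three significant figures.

B ≈ 7.06×10⁻⁵ T

Dipole fields scale as 1/r³ in the far field; the geometry is the same at both points.
B₂ = B₁ · (r₁/r₂)³ = 4.50×10⁻⁶ · (7.21/2.88)³.
(r₁/r₂)³ = (2.503)³ = 15.69.
B₂ ≈ 7.061×10⁻⁵ T.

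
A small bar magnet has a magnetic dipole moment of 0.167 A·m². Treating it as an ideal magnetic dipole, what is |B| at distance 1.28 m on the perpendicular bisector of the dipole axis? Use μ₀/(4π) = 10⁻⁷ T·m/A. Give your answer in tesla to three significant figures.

B ≈ 7.96×10⁻⁹ T

In the equatorial plane B = (μ₀/4π)·m/r³ (half the axial value).
B = (10⁻⁷)·(0.167) / (1.28)³ = 7.963×10⁻⁹ T.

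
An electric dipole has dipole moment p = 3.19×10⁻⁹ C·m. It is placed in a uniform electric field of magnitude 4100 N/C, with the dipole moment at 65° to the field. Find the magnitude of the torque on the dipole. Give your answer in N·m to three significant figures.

τ ≈ 1.19×10⁻⁵ N·m

Torque on an electric dipole: τ = pE sinθ.
τ = (3.19×10⁻⁹)(4100)·sin65° = 1.185×10⁻⁵ N·m.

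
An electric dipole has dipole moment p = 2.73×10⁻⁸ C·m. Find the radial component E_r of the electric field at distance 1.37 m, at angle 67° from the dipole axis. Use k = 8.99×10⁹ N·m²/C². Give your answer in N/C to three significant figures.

E_r ≈ 74.6 N/C

For a dipole, E_r = (2kp cosθ)/r³.
kp/r³ = (8.99×10⁹)(2.73×10⁻⁸)/(1.37)³ = 95.45 N/C.
E_r = 2·95.45·cos67° = 74.59 N/C.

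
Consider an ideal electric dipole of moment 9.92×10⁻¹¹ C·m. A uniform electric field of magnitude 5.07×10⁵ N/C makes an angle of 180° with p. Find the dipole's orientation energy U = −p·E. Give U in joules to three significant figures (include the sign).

U = −p·E = −pE cosθ.
U = −(9.92×10⁻¹¹)(5.07×10⁵)·cos180° = 5.029×10⁻⁵ J.

U ≈ 5.03×10⁻⁵ J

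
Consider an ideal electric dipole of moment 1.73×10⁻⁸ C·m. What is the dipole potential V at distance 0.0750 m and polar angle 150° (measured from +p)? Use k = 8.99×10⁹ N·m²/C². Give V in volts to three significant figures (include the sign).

V ≈ -2.39×10⁴ V

The dipole potential is V = kp cosθ / r².
V = (8.99×10⁹)(1.73×10⁻⁸)·cos150° / (0.0750)² = -2.394×10⁴ V.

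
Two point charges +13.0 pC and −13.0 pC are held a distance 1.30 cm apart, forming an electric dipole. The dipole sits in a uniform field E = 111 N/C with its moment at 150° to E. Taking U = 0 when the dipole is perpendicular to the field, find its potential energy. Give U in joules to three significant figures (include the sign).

U ≈ 1.62×10⁻¹¹ J

Dipole moment p = qd = (1.30×10⁻¹¹ C)(0.0130 m) = 1.69×10⁻¹³ C·m.
U = −p·E = −pE cosθ.
U = −(1.69×10⁻¹³)(111)·cos150° = 1.625×10⁻¹¹ J.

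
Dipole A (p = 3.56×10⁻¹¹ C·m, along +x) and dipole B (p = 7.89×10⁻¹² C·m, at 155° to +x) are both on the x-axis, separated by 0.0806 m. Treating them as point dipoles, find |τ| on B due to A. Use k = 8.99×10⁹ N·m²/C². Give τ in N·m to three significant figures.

The second dipole sits on the axis of the first, so the field there is axial: E₁ = 2kp₁/r³ along +x.
E₁ = 2(8.99×10⁹)(3.56×10⁻¹¹)/(0.0806)³ = 1222 N/C.
Torque on the second dipole: τ = p₂ E₁ sinθ.
τ = (7.89×10⁻¹²)(1222)·sin155° = 4.076×10⁻⁹ N·m.

τ ≈ 4.08×10⁻⁹ N·m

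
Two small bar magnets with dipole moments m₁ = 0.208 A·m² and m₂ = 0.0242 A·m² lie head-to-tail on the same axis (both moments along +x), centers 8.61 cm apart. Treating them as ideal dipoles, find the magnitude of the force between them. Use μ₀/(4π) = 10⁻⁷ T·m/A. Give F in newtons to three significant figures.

F ≈ 5.50×10⁻⁵ N

On-axis B of dipole 1: B = (μ₀/4π)·2m₁/r³. Force on dipole 2: F = m₂·dB/dr.
dB/dr = −(μ₀/4π)·6m₁/r⁴, so |F| = (μ₀/4π)·6m₁m₂/r⁴.
F = 6(10⁻⁷)(0.208)(0.0242)/(0.0861)⁴ = 5.496×10⁻⁵ N.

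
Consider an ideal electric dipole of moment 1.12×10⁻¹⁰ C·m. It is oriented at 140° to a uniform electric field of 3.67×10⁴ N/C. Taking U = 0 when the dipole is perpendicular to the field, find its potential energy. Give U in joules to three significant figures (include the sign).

U = −p·E = −pE cosθ.
U = −(1.12×10⁻¹⁰)(3.67×10⁴)·cos140° = 3.149×10⁻⁶ J.

U ≈ 3.15×10⁻⁶ J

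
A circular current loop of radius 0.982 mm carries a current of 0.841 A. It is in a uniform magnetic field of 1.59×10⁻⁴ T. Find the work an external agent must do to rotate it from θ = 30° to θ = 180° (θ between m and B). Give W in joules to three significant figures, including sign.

W ≈ 7.56×10⁻¹⁰ J

Magnetic moment m = IA = Iπa² = (0.841)·π·(9.82×10⁻⁴)² = 2.548×10⁻⁶ A·m².
W_ext = ΔU = −mB cosθ₂ + mB cosθ₁ = mB(cosθ₁ − cosθ₂).
W = (2.548×10⁻⁶)(1.59×10⁻⁴)·(cos30° − cos180°) = (4.051×10⁻¹⁰)·(+1.8660) = 7.560×10⁻¹⁰ J.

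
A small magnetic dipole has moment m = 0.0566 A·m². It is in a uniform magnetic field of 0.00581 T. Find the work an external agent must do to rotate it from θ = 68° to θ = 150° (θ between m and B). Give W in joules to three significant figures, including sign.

W_ext = ΔU = −mB cosθ₂ + mB cosθ₁ = mB(cosθ₁ − cosθ₂).
W = (0.0566)(0.00581)·(cos68° − cos150°) = (3.288×10⁻⁴)·(+1.2406) = 4.080×10⁻⁴ J.

W ≈ 4.08×10⁻⁴ J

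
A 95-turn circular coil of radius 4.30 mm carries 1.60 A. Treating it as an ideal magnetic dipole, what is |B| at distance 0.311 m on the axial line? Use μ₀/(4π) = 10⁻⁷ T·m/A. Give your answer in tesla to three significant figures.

B ≈ 5.87×10⁻⁸ T

m = NIA = NIπa² = 95·(1.60)·π·(0.00430)² = 0.008829 A·m².
On axis B = (μ₀/4π)·2m/r³.
B = 2·(10⁻⁷)·(0.008829) / (0.311)³ = 5.870×10⁻⁸ T.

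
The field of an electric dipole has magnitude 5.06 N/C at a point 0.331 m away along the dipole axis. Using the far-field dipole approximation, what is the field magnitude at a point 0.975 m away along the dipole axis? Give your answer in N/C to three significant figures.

Dipole fields scale as 1/r³ in the far field; the geometry is the same at both points.
E₂ = E₁ · (r₁/r₂)³ = 5.06 · (0.331/0.975)³.
(r₁/r₂)³ = (0.3395)³ = 0.03913.
E₂ ≈ 0.1980 N/C.

E ≈ 0.198 N/C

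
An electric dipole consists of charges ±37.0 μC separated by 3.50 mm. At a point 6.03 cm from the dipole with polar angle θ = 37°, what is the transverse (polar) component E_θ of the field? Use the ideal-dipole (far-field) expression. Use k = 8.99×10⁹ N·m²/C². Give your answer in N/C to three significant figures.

Dipole moment p = qd = (3.70×10⁻⁵ C)(0.00350 m) = 1.295×10⁻⁷ C·m.
For a dipole, E_θ = (kp sinθ)/r³.
kp/r³ = (8.99×10⁹)(1.295×10⁻⁷)/(0.0603)³ = 5.310×10⁶ N/C.
E_θ = 5.310×10⁶·sin37° = 3.196×10⁶ N/C.

E_θ ≈ 3.20×10⁶ N/C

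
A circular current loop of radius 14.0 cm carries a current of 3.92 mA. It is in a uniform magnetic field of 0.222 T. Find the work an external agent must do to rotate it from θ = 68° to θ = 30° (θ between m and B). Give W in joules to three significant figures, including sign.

Magnetic moment m = IA = Iπa² = (0.00392)·π·(0.140)² = 2.414×10⁻⁴ A·m².
W_ext = ΔU = −mB cosθ₂ + mB cosθ₁ = mB(cosθ₁ − cosθ₂).
W = (2.414×10⁻⁴)(0.222)·(cos68° − cos30°) = (5.359×10⁻⁵)·(-0.4914) = -2.634×10⁻⁵ J.

W ≈ -2.63×10⁻⁵ J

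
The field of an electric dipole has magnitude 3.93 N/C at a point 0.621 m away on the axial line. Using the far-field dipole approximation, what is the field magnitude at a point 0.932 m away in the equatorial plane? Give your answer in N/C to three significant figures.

Dipole fields scale as 1/r³ in the far field.
The axial field is twice the equatorial field at the same r, so the geometry factor is 1/2.
E₂ = E₁ · (1/2) · (r₁/r₂)³ = 3.93 · 0.5 · (0.621/0.932)³.
(r₁/r₂)³ = (0.6663)³ = 0.2958.
E₂ ≈ 0.5813 N/C.

E ≈ 0.581 N/C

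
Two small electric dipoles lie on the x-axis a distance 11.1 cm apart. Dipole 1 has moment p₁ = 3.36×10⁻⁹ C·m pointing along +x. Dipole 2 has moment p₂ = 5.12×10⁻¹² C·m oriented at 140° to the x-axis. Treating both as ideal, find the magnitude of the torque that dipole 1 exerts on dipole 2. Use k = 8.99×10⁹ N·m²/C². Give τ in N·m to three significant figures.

τ ≈ 1.45×10⁻⁷ N·m

The second dipole sits on the axis of the first, so the field there is axial: E₁ = 2kp₁/r³ along +x.
E₁ = 2(8.99×10⁹)(3.36×10⁻⁹)/(0.111)³ = 4.417×10⁴ N/C.
Torque on the second dipole: τ = p₂ E₁ sinθ.
τ = (5.12×10⁻¹²)(4.417×10⁴)·sin140° = 1.454×10⁻⁷ N·m.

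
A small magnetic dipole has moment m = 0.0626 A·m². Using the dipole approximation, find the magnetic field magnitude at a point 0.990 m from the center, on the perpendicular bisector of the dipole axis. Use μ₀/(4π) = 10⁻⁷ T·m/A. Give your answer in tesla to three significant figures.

B ≈ 6.45×10⁻⁹ T

In the equatorial plane B = (μ₀/4π)·m/r³ (half the axial value).
B = (10⁻⁷)·(0.0626) / (0.990)³ = 6.452×10⁻⁹ T.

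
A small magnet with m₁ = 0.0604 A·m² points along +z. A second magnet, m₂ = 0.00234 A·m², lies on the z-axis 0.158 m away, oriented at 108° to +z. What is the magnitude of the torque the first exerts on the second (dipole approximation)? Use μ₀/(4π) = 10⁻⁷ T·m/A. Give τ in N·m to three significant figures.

τ ≈ 6.82×10⁻⁹ N·m

Dipole B is on the axis of dipole A, so B₁ there is axial: B₁ = (μ₀/4π)·2m₁/r³ along +z.
B₁ = 2(10⁻⁷)(0.0604)/(0.158)³ = 3.063×10⁻⁶ T.
τ = m₂ B₁ sinθ.
τ = (0.00234)(3.063×10⁻⁶)·sin108° = 6.816×10⁻⁹ N·m.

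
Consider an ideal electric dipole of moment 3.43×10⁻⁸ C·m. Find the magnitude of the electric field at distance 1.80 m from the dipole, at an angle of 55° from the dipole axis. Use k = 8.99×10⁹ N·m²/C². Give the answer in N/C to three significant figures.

At angle θ the dipole field magnitude is E = (kp/r³)·√(1 + 3cos²θ).
kp/r³ = (8.99×10⁹)(3.43×10⁻⁸) / (1.80)³ = 52.87 N/C.
√(1 + 3cos²55°) = √(1 + 3·0.3290) = √1.9870 ≈ 1.4096.
E ≈ 52.87 × 1.410 = 74.53 N/C.

E ≈ 74.5 N/C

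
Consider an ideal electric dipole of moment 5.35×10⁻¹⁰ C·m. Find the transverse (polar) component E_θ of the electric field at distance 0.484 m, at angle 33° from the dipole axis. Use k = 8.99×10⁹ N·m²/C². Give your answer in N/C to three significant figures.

For a dipole, E_θ = (kp sinθ)/r³.
kp/r³ = (8.99×10⁹)(5.35×10⁻¹⁰)/(0.484)³ = 42.42 N/C.
E_θ = 42.42·sin33° = 23.10 N/C.

E_θ ≈ 23.1 N/C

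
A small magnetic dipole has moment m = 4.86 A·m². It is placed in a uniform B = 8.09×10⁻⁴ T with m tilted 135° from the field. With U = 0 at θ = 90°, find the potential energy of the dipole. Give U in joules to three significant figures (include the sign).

U ≈ 0.00278 J

U = −m·B = −mB cosθ.
U = −(4.86)(8.09×10⁻⁴)·cos135° = 0.002780 J.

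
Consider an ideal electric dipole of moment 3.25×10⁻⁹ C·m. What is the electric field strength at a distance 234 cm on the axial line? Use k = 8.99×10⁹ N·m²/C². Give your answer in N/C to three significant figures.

E ≈ 4.56 N/C

On the dipole axis E = 2kp/r³.
E = 2·(8.99×10⁹)(3.25×10⁻⁹) / (2.34)³ = 4.561 N/C.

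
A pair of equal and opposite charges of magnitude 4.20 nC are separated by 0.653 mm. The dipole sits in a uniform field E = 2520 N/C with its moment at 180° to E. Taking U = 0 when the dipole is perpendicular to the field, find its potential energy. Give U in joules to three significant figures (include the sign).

U ≈ 6.91×10⁻⁹ J

Dipole moment p = qd = (4.20×10⁻⁹ C)(6.53×10⁻⁴ m) = 2.743×10⁻¹² C·m.
U = −p·E = −pE cosθ.
U = −(2.743×10⁻¹²)(2520)·cos180° = 6.912×10⁻⁹ J.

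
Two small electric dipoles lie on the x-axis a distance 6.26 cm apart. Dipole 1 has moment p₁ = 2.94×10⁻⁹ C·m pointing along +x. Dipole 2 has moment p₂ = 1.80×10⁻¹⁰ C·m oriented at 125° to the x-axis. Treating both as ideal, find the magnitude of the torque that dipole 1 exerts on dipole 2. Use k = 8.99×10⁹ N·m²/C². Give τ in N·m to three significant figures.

τ ≈ 3.18×10⁻⁵ N·m

The second dipole sits on the axis of the first, so the field there is axial: E₁ = 2kp₁/r³ along +x.
E₁ = 2(8.99×10⁹)(2.94×10⁻⁹)/(0.0626)³ = 2.155×10⁵ N/C.
Torque on the second dipole: τ = p₂ E₁ sinθ.
τ = (1.80×10⁻¹⁰)(2.155×10⁵)·sin125° = 3.177×10⁻⁵ N·m.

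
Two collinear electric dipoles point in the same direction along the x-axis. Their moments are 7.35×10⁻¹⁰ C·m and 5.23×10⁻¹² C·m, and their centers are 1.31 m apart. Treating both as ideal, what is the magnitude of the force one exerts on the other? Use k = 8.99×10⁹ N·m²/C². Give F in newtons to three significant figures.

On-axis field of dipole 1 at distance r: E = 2kp₁/r³. Force on dipole 2 is F = p₂·dE/dr (gradient along axis).
dE/dr = −6kp₁/r⁴, so |F| = 6kp₁p₂/r⁴ (attractive for aligned moments).
F = 6(8.99×10⁹)(7.35×10⁻¹⁰)(5.23×10⁻¹²)/(1.31)⁴ = 7.041×10⁻¹¹ N.

F ≈ 7.04×10⁻¹¹ N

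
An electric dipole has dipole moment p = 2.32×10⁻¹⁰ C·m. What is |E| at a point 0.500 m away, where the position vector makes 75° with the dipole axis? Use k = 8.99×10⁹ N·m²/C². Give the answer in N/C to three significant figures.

E ≈ 18.3 N/C

At angle θ the dipole field magnitude is E = (kp/r³)·√(1 + 3cos²θ).
kp/r³ = (8.99×10⁹)(2.32×10⁻¹⁰) / (0.500)³ = 16.69 N/C.
√(1 + 3cos²75°) = √(1 + 3·0.0670) = √1.2010 ≈ 1.0959.
E ≈ 16.69 × 1.096 = 18.29 N/C.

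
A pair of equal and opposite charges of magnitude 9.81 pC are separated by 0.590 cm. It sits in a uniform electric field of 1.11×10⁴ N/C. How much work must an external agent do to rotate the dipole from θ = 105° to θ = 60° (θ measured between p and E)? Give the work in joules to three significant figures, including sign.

Dipole moment p = qd = (9.81×10⁻¹² C)(0.00590 m) = 5.788×10⁻¹⁴ C·m.
W_ext = ΔU = U(θ₂) − U(θ₁) = −pE cosθ₂ − (−pE cosθ₁) = pE(cosθ₁ − cosθ₂).
W = (5.788×10⁻¹⁴)(1.11×10⁴)·(cos105° − cos60°) = (6.425×10⁻¹⁰)·(-0.7588) = -4.875×10⁻¹⁰ J.

W ≈ -4.88×10⁻¹⁰ J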